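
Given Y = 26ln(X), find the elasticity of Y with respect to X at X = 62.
Elasticity = 1/ln(62) ≈ 0.2423

Elasticity = (dY/dX) · (X/Y)

dY/dX = 26/X
At X = 62: dY/dX = 13/31, Y = 26·ln(62)

Elasticity = (13/31) · (62 / (26·ln(62))) = 1/ln(62) ≈ 0.2423

Interpretation: for a small percentage change in X, the percentage change in Y is approximately 0.24 times as large.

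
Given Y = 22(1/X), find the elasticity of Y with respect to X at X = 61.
Elasticity = -1

Elasticity = (dY/dX) · (X/Y)

dY/dX = -22/X²
At X = 61: dY/dX = -22/3721, Y = 22/61

Elasticity = (-22/3721) · (61 / (22/61)) = -1

Interpretation: for a small percentage change in X, the percentage change in Y is approximately -1.00 times as large.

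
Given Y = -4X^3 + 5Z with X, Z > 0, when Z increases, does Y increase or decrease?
Y increases

Taking the partial derivative:
∂Y/∂Z = 5

∂Y/∂Z = 5 > 0 (assuming positive values)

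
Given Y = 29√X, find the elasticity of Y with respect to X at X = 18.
Elasticity = 1/2

Elasticity = (dY/dX) · (X/Y)

dY/dX = 29/(2·√X)
At X = 18: dY/dX = 29·√2/12, Y = 87·√2

Elasticity = (29·√2/12) · (18 / (87·√2)) = 1/2

Interpretation: for a small percentage change in X, the percentage change in Y is approximately 0.50 times as large.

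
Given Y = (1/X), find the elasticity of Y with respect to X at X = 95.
Elasticity = -1

Elasticity = (dY/dX) · (X/Y)

dY/dX = -1/X²
At X = 95: dY/dX = -1/9025, Y = 1/95

Elasticity = (-1/9025) · (95 / (1/95)) = -1

Interpretation: for a small percentage change in X, the percentage change in Y is approximately -1.00 times as large.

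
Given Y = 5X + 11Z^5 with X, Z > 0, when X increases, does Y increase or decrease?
Y increases

Taking the partial derivative:
∂Y/∂X = 5

∂Y/∂X = 5 > 0 (assuming positive values)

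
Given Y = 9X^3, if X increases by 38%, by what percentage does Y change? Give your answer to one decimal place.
162.8%

For Y = 9X^3:
If X → X(1 + 0.38)
Then Y → Y · (1 + 0.38)^3
     ≈ Y · 2.6281

Percentage change = ((1 + 0.38)^3 − 1) × 100% ≈ 162.8%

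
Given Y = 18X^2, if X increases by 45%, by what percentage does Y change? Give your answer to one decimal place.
110.3%

For Y = 18X^2:
If X → X(1 + 0.45)
Then Y → Y · (1 + 0.45)^2
     = Y · 2.1025

Percentage change = ((1 + 0.45)^2 − 1) × 100% ≈ 110.3%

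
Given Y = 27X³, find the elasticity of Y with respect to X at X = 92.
Elasticity = 3

Elasticity = (dY/dX) · (X/Y)

dY/dX = 81·X²
At X = 92: dY/dX = 685584, Y = 21024576

Elasticity = 685584 · (92 / 21024576) = 3

Interpretation: for a small percentage change in X, the percentage change in Y is approximately 3.00 times as large.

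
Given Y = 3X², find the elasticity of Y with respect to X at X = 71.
Elasticity = 2

Elasticity = (dY/dX) · (X/Y)

dY/dX = 6·X
At X = 71: dY/dX = 426, Y = 15123

Elasticity = 426 · (71 / 15123) = 2

Interpretation: for a small percentage change in X, the percentage change in Y is approximately 2.00 times as large.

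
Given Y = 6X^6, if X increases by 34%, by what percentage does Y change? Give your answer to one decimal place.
478.9%

For Y = 6X^6:
If X → X(1 + 0.34)
Then Y → Y · (1 + 0.34)^6
     ≈ Y · 5.7893

Percentage change = ((1 + 0.34)^6 − 1) × 100% ≈ 478.9%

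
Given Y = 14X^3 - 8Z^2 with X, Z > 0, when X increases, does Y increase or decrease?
Y increases

Taking the partial derivative:
∂Y/∂X = 42X^2

∂Y/∂X = 42X^2 > 0 (assuming positive values)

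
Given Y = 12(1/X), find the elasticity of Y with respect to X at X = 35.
Elasticity = -1

Elasticity = (dY/dX) · (X/Y)

dY/dX = -12/X²
At X = 35: dY/dX = -12/1225, Y = 12/35

Elasticity = (-12/1225) · (35 / (12/35)) = -1

Interpretation: for a small percentage change in X, the percentage change in Y is approximately -1.00 times as large.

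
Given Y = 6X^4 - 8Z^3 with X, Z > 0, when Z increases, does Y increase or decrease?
Y decreases

Taking the partial derivative:
∂Y/∂Z = -24Z^2

∂Y/∂Z = -24Z^2 < 0 (assuming positive values)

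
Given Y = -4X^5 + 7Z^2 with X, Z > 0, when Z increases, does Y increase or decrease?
Y increases

Taking the partial derivative:
∂Y/∂Z = 14Z

∂Y/∂Z = 14Z > 0 (assuming positive values)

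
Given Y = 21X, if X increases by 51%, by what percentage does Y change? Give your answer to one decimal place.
51.0%

For Y = 21X:
If X → X(1 + 0.51)
Then Y → Y · (1 + 0.51)^1
     = Y · 1.5100

Percentage change = ((1 + 0.51)^1 − 1) × 100% = 51.0%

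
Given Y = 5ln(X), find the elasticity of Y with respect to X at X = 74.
Elasticity = 1/ln(74) ≈ 0.2323

Elasticity = (dY/dX) · (X/Y)

dY/dX = 5/X
At X = 74: dY/dX = 5/74, Y = 5·ln(74)

Elasticity = (5/74) · (74 / (5·ln(74))) = 1/ln(74) ≈ 0.2323

Interpretation: for a small percentage change in X, the percentage change in Y is approximately 0.23 times as large.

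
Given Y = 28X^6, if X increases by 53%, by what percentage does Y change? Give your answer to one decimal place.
1182.8%

For Y = 28X^6:
If X → X(1 + 0.53)
Then Y → Y · (1 + 0.53)^6
     ≈ Y · 12.8277

Percentage change = ((1 + 0.53)^6 − 1) × 100% ≈ 1182.8%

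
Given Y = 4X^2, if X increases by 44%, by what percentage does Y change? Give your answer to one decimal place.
107.4%

For Y = 4X^2:
If X → X(1 + 0.44)
Then Y → Y · (1 + 0.44)^2
     = Y · 2.0736

Percentage change = ((1 + 0.44)^2 − 1) × 100% ≈ 107.4%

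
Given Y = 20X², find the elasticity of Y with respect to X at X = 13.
Elasticity = 2

Elasticity = (dY/dX) · (X/Y)

dY/dX = 40·X
At X = 13: dY/dX = 520, Y = 3380

Elasticity = 520 · (13 / 3380) = 2

Interpretation: for a small percentage change in X, the percentage change in Y is approximately 2.00 times as large.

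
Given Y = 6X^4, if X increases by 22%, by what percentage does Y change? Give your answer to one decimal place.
121.5%

For Y = 6X^4:
If X → X(1 + 0.22)
Then Y → Y · (1 + 0.22)^4
     ≈ Y · 2.2153

Percentage change = ((1 + 0.22)^4 − 1) × 100% ≈ 121.5%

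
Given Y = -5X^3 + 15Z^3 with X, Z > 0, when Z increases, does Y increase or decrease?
Y increases

Taking the partial derivative:
∂Y/∂Z = 45Z^2

∂Y/∂Z = 45Z^2 > 0 (assuming positive values)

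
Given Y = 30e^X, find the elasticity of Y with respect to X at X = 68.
Elasticity = 68

Elasticity = (dY/dX) · (X/Y)

dY/dX = 30·e^X
At X = 68: dY/dX = 30·e^68, Y = 30·e^68

Elasticity = (30·e^68) · (68 / (30·e^68)) = 68

Interpretation: for a small percentage change in X, the percentage change in Y is approximately 68.00 times as large.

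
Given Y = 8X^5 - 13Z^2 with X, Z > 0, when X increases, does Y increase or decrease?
Y increases

Taking the partial derivative:
∂Y/∂X = 40X^4

∂Y/∂X = 40X^4 > 0 (assuming positive values)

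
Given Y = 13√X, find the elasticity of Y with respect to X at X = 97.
Elasticity = 1/2

Elasticity = (dY/dX) · (X/Y)

dY/dX = 13/(2·√X)
At X = 97: dY/dX = 13·√97/194, Y = 13·√97

Elasticity = (13·√97/194) · (97 / (13·√97)) = 1/2

Interpretation: for a small percentage change in X, the percentage change in Y is approximately 0.50 times as large.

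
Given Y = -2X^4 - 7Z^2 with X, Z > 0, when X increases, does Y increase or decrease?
Y decreases

Taking the partial derivative:
∂Y/∂X = -8X^3

∂Y/∂X = -8X^3 < 0 (assuming positive values)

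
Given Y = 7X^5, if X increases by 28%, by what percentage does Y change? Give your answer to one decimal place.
243.6%

For Y = 7X^5:
If X → X(1 + 0.28)
Then Y → Y · (1 + 0.28)^5
     ≈ Y · 3.4360

Percentage change = ((1 + 0.28)^5 − 1) × 100% ≈ 243.6%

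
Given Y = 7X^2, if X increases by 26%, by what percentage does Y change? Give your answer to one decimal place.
58.8%

For Y = 7X^2:
If X → X(1 + 0.26)
Then Y → Y · (1 + 0.26)^2
     = Y · 1.5876

Percentage change = ((1 + 0.26)^2 − 1) × 100% ≈ 58.8%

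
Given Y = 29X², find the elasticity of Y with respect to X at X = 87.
Elasticity = 2

Elasticity = (dY/dX) · (X/Y)

dY/dX = 58·X
At X = 87: dY/dX = 5046, Y = 219501

Elasticity = 5046 · (87 / 219501) = 2

Interpretation: for a small percentage change in X, the percentage change in Y is approximately 2.00 times as large.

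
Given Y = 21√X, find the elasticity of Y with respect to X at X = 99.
Elasticity = 1/2

Elasticity = (dY/dX) · (X/Y)

dY/dX = 21/(2·√X)
At X = 99: dY/dX = 7·√11/22, Y = 63·√11

Elasticity = (7·√11/22) · (99 / (63·√11)) = 1/2

Interpretation: for a small percentage change in X, the percentage change in Y is approximately 0.50 times as large.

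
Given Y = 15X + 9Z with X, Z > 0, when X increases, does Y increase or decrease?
Y increases

Taking the partial derivative:
∂Y/∂X = 15

∂Y/∂X = 15 > 0 (assuming positive values)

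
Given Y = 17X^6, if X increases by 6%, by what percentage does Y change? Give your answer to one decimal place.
41.9%

For Y = 17X^6:
If X → X(1 + 0.06)
Then Y → Y · (1 + 0.06)^6
     ≈ Y · 1.4185

Percentage change = ((1 + 0.06)^6 − 1) × 100% ≈ 41.9%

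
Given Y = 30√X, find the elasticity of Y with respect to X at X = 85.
Elasticity = 1/2

Elasticity = (dY/dX) · (X/Y)

dY/dX = 15/√X
At X = 85: dY/dX = 3·√85/17, Y = 30·√85

Elasticity = (3·√85/17) · (85 / (30·√85)) = 1/2

Interpretation: for a small percentage change in X, the percentage change in Y is approximately 0.50 times as large.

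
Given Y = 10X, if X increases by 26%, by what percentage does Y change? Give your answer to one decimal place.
26.0%

For Y = 10X:
If X → X(1 + 0.26)
Then Y → Y · (1 + 0.26)^1
     = Y · 1.2600

Percentage change = ((1 + 0.26)^1 − 1) × 100% = 26.0%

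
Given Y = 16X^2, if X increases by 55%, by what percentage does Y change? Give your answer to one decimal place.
140.3%

For Y = 16X^2:
If X → X(1 + 0.55)
Then Y → Y · (1 + 0.55)^2
     = Y · 2.4025

Percentage change = ((1 + 0.55)^2 − 1) × 100% ≈ 140.3%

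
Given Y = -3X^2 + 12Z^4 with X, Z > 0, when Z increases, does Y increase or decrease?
Y increases

Taking the partial derivative:
∂Y/∂Z = 48Z^3

∂Y/∂Z = 48Z^3 > 0 (assuming positive values)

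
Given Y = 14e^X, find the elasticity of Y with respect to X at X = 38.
Elasticity = 38

Elasticity = (dY/dX) · (X/Y)

dY/dX = 14·e^X
At X = 38: dY/dX = 14·e^38, Y = 14·e^38

Elasticity = (14·e^38) · (38 / (14·e^38)) = 38

Interpretation: for a small percentage change in X, the percentage change in Y is approximately 38.00 times as large.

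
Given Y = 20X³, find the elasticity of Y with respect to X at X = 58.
Elasticity = 3

Elasticity = (dY/dX) · (X/Y)

dY/dX = 60·X²
At X = 58: dY/dX = 201840, Y = 3902240

Elasticity = 201840 · (58 / 3902240) = 3

Interpretation: for a small percentage change in X, the percentage change in Y is approximately 3.00 times as large.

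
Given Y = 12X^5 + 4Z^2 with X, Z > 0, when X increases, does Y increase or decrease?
Y increases

Taking the partial derivative:
∂Y/∂X = 60X^4

∂Y/∂X = 60X^4 > 0 (assuming positive values)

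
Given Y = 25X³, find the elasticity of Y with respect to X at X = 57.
Elasticity = 3

Elasticity = (dY/dX) · (X/Y)

dY/dX = 75·X²
At X = 57: dY/dX = 243675, Y = 4629825

Elasticity = 243675 · (57 / 4629825) = 3

Interpretation: for a small percentage change in X, the percentage change in Y is approximately 3.00 times as large.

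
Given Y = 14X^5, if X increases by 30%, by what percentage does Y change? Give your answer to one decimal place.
271.3%

For Y = 14X^5:
If X → X(1 + 0.3)
Then Y → Y · (1 + 0.3)^5
     ≈ Y · 3.7129

Percentage change = ((1 + 0.3)^5 − 1) × 100% ≈ 271.3%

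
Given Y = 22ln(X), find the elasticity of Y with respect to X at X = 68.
Elasticity = 1/ln(68) ≈ 0.2370

Elasticity = (dY/dX) · (X/Y)

dY/dX = 22/X
At X = 68: dY/dX = 11/34, Y = 22·ln(68)

Elasticity = (11/34) · (68 / (22·ln(68))) = 1/ln(68) ≈ 0.2370

Interpretation: for a small percentage change in X, the percentage change in Y is approximately 0.24 times as large.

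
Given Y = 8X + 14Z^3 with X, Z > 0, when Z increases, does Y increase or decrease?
Y increases

Taking the partial derivative:
∂Y/∂Z = 42Z^2

∂Y/∂Z = 42Z^2 > 0 (assuming positive values)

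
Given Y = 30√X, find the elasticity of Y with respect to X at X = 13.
Elasticity = 1/2

Elasticity = (dY/dX) · (X/Y)

dY/dX = 15/√X
At X = 13: dY/dX = 15·√13/13, Y = 30·√13

Elasticity = (15·√13/13) · (13 / (30·√13)) = 1/2

Interpretation: for a small percentage change in X, the percentage change in Y is approximately 0.50 times as large.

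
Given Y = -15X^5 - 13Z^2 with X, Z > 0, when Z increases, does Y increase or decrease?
Y decreases

Taking the partial derivative:
∂Y/∂Z = -26Z

∂Y/∂Z = -26Z < 0 (assuming positive values)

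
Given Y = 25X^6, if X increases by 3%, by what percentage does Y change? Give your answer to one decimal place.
19.4%

For Y = 25X^6:
If X → X(1 + 0.03)
Then Y → Y · (1 + 0.03)^6
     ≈ Y · 1.1941

Percentage change = ((1 + 0.03)^6 − 1) × 100% ≈ 19.4%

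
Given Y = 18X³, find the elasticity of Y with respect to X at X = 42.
Elasticity = 3

Elasticity = (dY/dX) · (X/Y)

dY/dX = 54·X²
At X = 42: dY/dX = 95256, Y = 1333584

Elasticity = 95256 · (42 / 1333584) = 3

Interpretation: for a small percentage change in X, the percentage change in Y is approximately 3.00 times as large.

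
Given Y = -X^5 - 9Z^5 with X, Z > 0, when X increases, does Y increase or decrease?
Y decreases

Taking the partial derivative:
∂Y/∂X = -5X^4

∂Y/∂X = -5X^4 < 0 (assuming positive values)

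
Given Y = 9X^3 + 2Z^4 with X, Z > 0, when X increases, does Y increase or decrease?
Y increases

Taking the partial derivative:
∂Y/∂X = 27X^2

∂Y/∂X = 27X^2 > 0 (assuming positive values)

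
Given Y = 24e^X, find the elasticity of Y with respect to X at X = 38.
Elasticity = 38

Elasticity = (dY/dX) · (X/Y)

dY/dX = 24·e^X
At X = 38: dY/dX = 24·e^38, Y = 24·e^38

Elasticity = (24·e^38) · (38 / (24·e^38)) = 38

Interpretation: for a small percentage change in X, the percentage change in Y is approximately 38.00 times as large.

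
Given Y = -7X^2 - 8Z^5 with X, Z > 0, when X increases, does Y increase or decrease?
Y decreases

Taking the partial derivative:
∂Y/∂X = -14X

∂Y/∂X = -14X < 0 (assuming positive values)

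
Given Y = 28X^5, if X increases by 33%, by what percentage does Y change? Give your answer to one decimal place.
316.2%

For Y = 28X^5:
If X → X(1 + 0.33)
Then Y → Y · (1 + 0.33)^5
     ≈ Y · 4.1616

Percentage change = ((1 + 0.33)^5 − 1) × 100% ≈ 316.2%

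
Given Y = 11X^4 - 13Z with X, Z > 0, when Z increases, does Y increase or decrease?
Y decreases

Taking the partial derivative:
∂Y/∂Z = -13

∂Y/∂Z = -13 < 0 (assuming positive values)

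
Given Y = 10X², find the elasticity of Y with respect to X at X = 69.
Elasticity = 2

Elasticity = (dY/dX) · (X/Y)

dY/dX = 20·X
At X = 69: dY/dX = 1380, Y = 47610

Elasticity = 1380 · (69 / 47610) = 2

Interpretation: for a small percentage change in X, the percentage change in Y is approximately 2.00 times as large.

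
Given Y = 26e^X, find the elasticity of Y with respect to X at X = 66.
Elasticity = 66

Elasticity = (dY/dX) · (X/Y)

dY/dX = 26·e^X
At X = 66: dY/dX = 26·e^66, Y = 26·e^66

Elasticity = (26·e^66) · (66 / (26·e^66)) = 66

Interpretation: for a small percentage change in X, the percentage change in Y is approximately 66.00 times as large.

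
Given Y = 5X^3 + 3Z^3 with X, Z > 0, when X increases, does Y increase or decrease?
Y increases

Taking the partial derivative:
∂Y/∂X = 15X^2

∂Y/∂X = 15X^2 > 0 (assuming positive values)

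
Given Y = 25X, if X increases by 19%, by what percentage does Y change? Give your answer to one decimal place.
19.0%

For Y = 25X:
If X → X(1 + 0.19)
Then Y → Y · (1 + 0.19)^1
     = Y · 1.1900

Percentage change = ((1 + 0.19)^1 − 1) × 100% = 19.0%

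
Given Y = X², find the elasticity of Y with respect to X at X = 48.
Elasticity = 2

Elasticity = (dY/dX) · (X/Y)

dY/dX = 2·X
At X = 48: dY/dX = 96, Y = 2304

Elasticity = 96 · (48 / 2304) = 2

Interpretation: for a small percentage change in X, the percentage change in Y is approximately 2.00 times as large.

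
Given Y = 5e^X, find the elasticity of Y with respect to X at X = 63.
Elasticity = 63

Elasticity = (dY/dX) · (X/Y)

dY/dX = 5·e^X
At X = 63: dY/dX = 5·e^63, Y = 5·e^63

Elasticity = (5·e^63) · (63 / (5·e^63)) = 63

Interpretation: for a small percentage change in X, the percentage change in Y is approximately 63.00 times as large.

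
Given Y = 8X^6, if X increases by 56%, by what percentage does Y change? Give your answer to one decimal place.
1341.3%

For Y = 8X^6:
If X → X(1 + 0.56)
Then Y → Y · (1 + 0.56)^6
     ≈ Y · 14.4128

Percentage change = ((1 + 0.56)^6 − 1) × 100% ≈ 1341.3%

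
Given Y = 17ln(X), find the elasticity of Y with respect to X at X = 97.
Elasticity = 1/ln(97) ≈ 0.2186

Elasticity = (dY/dX) · (X/Y)

dY/dX = 17/X
At X = 97: dY/dX = 17/97, Y = 17·ln(97)

Elasticity = (17/97) · (97 / (17·ln(97))) = 1/ln(97) ≈ 0.2186

Interpretation: for a small percentage change in X, the percentage change in Y is approximately 0.22 times as large.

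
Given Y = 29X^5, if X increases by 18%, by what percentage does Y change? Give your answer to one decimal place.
128.8%

For Y = 29X^5:
If X → X(1 + 0.18)
Then Y → Y · (1 + 0.18)^5
     ≈ Y · 2.2878

Percentage change = ((1 + 0.18)^5 − 1) × 100% ≈ 128.8%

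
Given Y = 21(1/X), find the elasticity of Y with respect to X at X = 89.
Elasticity = -1

Elasticity = (dY/dX) · (X/Y)

dY/dX = -21/X²
At X = 89: dY/dX = -21/7921, Y = 21/89

Elasticity = (-21/7921) · (89 / (21/89)) = -1

Interpretation: for a small percentage change in X, the percentage change in Y is approximately -1.00 times as large.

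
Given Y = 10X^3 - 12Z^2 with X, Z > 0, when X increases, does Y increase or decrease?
Y increases

Taking the partial derivative:
∂Y/∂X = 30X^2

∂Y/∂X = 30X^2 > 0 (assuming positive values)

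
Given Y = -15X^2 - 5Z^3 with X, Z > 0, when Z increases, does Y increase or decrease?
Y decreases

Taking the partial derivative:
∂Y/∂Z = -15Z^2

∂Y/∂Z = -15Z^2 < 0 (assuming positive values)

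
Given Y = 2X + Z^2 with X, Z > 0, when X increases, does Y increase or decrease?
Y increases

Taking the partial derivative:
∂Y/∂X = 2

∂Y/∂X = 2 > 0 (assuming positive values)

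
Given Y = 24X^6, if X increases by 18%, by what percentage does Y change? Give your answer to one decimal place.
170.0%

For Y = 24X^6:
If X → X(1 + 0.18)
Then Y → Y · (1 + 0.18)^6
     ≈ Y · 2.6996

Percentage change = ((1 + 0.18)^6 − 1) × 100% ≈ 170.0%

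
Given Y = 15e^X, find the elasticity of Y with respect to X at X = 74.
Elasticity = 74

Elasticity = (dY/dX) · (X/Y)

dY/dX = 15·e^X
At X = 74: dY/dX = 15·e^74, Y = 15·e^74

Elasticity = (15·e^74) · (74 / (15·e^74)) = 74

Interpretation: for a small percentage change in X, the percentage change in Y is approximately 74.00 times as large.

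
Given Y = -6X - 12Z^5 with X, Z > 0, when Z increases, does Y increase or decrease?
Y decreases

Taking the partial derivative:
∂Y/∂Z = -60Z^4

∂Y/∂Z = -60Z^4 < 0 (assuming positive values)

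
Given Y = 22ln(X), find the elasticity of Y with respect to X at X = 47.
Elasticity = 1/ln(47) ≈ 0.2597

Elasticity = (dY/dX) · (X/Y)

dY/dX = 22/X
At X = 47: dY/dX = 22/47, Y = 22·ln(47)

Elasticity = (22/47) · (47 / (22·ln(47))) = 1/ln(47) ≈ 0.2597

Interpretation: for a small percentage change in X, the percentage change in Y is approximately 0.26 times as large.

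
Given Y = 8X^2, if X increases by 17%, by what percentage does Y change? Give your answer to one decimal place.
36.9%

For Y = 8X^2:
If X → X(1 + 0.17)
Then Y → Y · (1 + 0.17)^2
     = Y · 1.3689

Percentage change = ((1 + 0.17)^2 − 1) × 100% ≈ 36.9%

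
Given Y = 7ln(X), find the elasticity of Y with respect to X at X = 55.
Elasticity = 1/ln(55) ≈ 0.2495

Elasticity = (dY/dX) · (X/Y)

dY/dX = 7/X
At X = 55: dY/dX = 7/55, Y = 7·ln(55)

Elasticity = (7/55) · (55 / (7·ln(55))) = 1/ln(55) ≈ 0.2495

Interpretation: for a small percentage change in X, the percentage change in Y is approximately 0.25 times as large.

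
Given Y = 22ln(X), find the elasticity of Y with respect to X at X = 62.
Elasticity = 1/ln(62) ≈ 0.2423

Elasticity = (dY/dX) · (X/Y)

dY/dX = 22/X
At X = 62: dY/dX = 11/31, Y = 22·ln(62)

Elasticity = (11/31) · (62 / (22·ln(62))) = 1/ln(62) ≈ 0.2423

Interpretation: for a small percentage change in X, the percentage change in Y is approximately 0.24 times as large.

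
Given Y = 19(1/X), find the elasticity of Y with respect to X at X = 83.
Elasticity = -1

Elasticity = (dY/dX) · (X/Y)

dY/dX = -19/X²
At X = 83: dY/dX = -19/6889, Y = 19/83

Elasticity = (-19/6889) · (83 / (19/83)) = -1

Interpretation: for a small percentage change in X, the percentage change in Y is approximately -1.00 times as large.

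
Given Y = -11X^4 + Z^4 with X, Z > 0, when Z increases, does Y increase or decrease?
Y increases

Taking the partial derivative:
∂Y/∂Z = 4Z^3

∂Y/∂Z = 4Z^3 > 0 (assuming positive values)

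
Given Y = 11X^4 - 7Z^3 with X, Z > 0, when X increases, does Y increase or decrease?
Y increases

Taking the partial derivative:
∂Y/∂X = 44X^3

∂Y/∂X = 44X^3 > 0 (assuming positive values)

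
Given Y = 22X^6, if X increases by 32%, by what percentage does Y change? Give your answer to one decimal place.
429.0%

For Y = 22X^6:
If X → X(1 + 0.32)
Then Y → Y · (1 + 0.32)^6
     ≈ Y · 5.2899

Percentage change = ((1 + 0.32)^6 − 1) × 100% ≈ 429.0%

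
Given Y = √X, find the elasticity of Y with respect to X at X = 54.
Elasticity = 1/2

Elasticity = (dY/dX) · (X/Y)

dY/dX = 1/(2·√X)
At X = 54: dY/dX = √6/36, Y = 3·√6

Elasticity = (√6/36) · (54 / (3·√6)) = 1/2

Interpretation: for a small percentage change in X, the percentage change in Y is approximately 0.50 times as large.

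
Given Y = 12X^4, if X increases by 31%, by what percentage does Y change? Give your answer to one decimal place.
194.5%

For Y = 12X^4:
If X → X(1 + 0.31)
Then Y → Y · (1 + 0.31)^4
     ≈ Y · 2.9450

Percentage change = ((1 + 0.31)^4 − 1) × 100% ≈ 194.5%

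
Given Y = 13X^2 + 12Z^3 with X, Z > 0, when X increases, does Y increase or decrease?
Y increases

Taking the partial derivative:
∂Y/∂X = 26X

∂Y/∂X = 26X > 0 (assuming positive values)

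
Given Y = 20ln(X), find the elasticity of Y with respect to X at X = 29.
Elasticity = 1/ln(29) ≈ 0.2970

Elasticity = (dY/dX) · (X/Y)

dY/dX = 20/X
At X = 29: dY/dX = 20/29, Y = 20·ln(29)

Elasticity = (20/29) · (29 / (20·ln(29))) = 1/ln(29) ≈ 0.2970

Interpretation: for a small percentage change in X, the percentage change in Y is approximately 0.30 times as large.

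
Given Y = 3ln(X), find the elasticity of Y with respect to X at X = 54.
Elasticity = 1/ln(54) ≈ 0.2507

Elasticity = (dY/dX) · (X/Y)

dY/dX = 3/X
At X = 54: dY/dX = 1/18, Y = 3·ln(54)

Elasticity = (1/18) · (54 / (3·ln(54))) = 1/ln(54) ≈ 0.2507

Interpretation: for a small percentage change in X, the percentage change in Y is approximately 0.25 times as large.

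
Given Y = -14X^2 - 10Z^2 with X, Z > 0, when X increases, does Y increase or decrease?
Y decreases

Taking the partial derivative:
∂Y/∂X = -28X

∂Y/∂X = -28X < 0 (assuming positive values)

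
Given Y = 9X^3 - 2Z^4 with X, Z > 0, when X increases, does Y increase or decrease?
Y increases

Taking the partial derivative:
∂Y/∂X = 27X^2

∂Y/∂X = 27X^2 > 0 (assuming positive values)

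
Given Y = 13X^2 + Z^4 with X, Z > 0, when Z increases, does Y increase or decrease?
Y increases

Taking the partial derivative:
∂Y/∂Z = 4Z^3

∂Y/∂Z = 4Z^3 > 0 (assuming positive values)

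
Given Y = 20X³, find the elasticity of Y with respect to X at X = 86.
Elasticity = 3

Elasticity = (dY/dX) · (X/Y)

dY/dX = 60·X²
At X = 86: dY/dX = 443760, Y = 12721120

Elasticity = 443760 · (86 / 12721120) = 3

Interpretation: for a small percentage change in X, the percentage change in Y is approximately 3.00 times as large.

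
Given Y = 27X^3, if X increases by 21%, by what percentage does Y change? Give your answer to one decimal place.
77.2%

For Y = 27X^3:
If X → X(1 + 0.21)
Then Y → Y · (1 + 0.21)^3
     ≈ Y · 1.7716

Percentage change = ((1 + 0.21)^3 − 1) × 100% ≈ 77.2%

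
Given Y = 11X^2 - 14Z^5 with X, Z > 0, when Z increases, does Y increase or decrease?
Y decreases

Taking the partial derivative:
∂Y/∂Z = -70Z^4

∂Y/∂Z = -70Z^4 < 0 (assuming positive values)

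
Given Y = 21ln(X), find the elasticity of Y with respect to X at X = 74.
Elasticity = 1/ln(74) ≈ 0.2323

Elasticity = (dY/dX) · (X/Y)

dY/dX = 21/X
At X = 74: dY/dX = 21/74, Y = 21·ln(74)

Elasticity = (21/74) · (74 / (21·ln(74))) = 1/ln(74) ≈ 0.2323

Interpretation: for a small percentage change in X, the percentage change in Y is approximately 0.23 times as large.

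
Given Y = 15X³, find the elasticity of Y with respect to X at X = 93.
Elasticity = 3

Elasticity = (dY/dX) · (X/Y)

dY/dX = 45·X²
At X = 93: dY/dX = 389205, Y = 12065355

Elasticity = 389205 · (93 / 12065355) = 3

Interpretation: for a small percentage change in X, the percentage change in Y is approximately 3.00 times as large.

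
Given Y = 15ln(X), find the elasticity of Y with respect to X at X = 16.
Elasticity = 1/ln(16) ≈ 0.3607

Elasticity = (dY/dX) · (X/Y)

dY/dX = 15/X
At X = 16: dY/dX = 15/16, Y = 15·ln(16)

Elasticity = (15/16) · (16 / (15·ln(16))) = 1/ln(16) ≈ 0.3607

Interpretation: for a small percentage change in X, the percentage change in Y is approximately 0.36 times as large.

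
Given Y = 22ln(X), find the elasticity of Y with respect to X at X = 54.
Elasticity = 1/ln(54) ≈ 0.2507

Elasticity = (dY/dX) · (X/Y)

dY/dX = 22/X
At X = 54: dY/dX = 11/27, Y = 22·ln(54)

Elasticity = (11/27) · (54 / (22·ln(54))) = 1/ln(54) ≈ 0.2507

Interpretation: for a small percentage change in X, the percentage change in Y is approximately 0.25 times as large.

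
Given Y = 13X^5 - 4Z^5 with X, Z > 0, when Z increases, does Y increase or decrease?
Y decreases

Taking the partial derivative:
∂Y/∂Z = -20Z^4

∂Y/∂Z = -20Z^4 < 0 (assuming positive values)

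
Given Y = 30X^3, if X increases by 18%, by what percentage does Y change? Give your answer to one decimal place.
64.3%

For Y = 30X^3:
If X → X(1 + 0.18)
Then Y → Y · (1 + 0.18)^3
     ≈ Y · 1.6430

Percentage change = ((1 + 0.18)^3 − 1) × 100% ≈ 64.3%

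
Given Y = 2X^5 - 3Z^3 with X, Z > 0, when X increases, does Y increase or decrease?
Y increases

Taking the partial derivative:
∂Y/∂X = 10X^4

∂Y/∂X = 10X^4 > 0 (assuming positive values)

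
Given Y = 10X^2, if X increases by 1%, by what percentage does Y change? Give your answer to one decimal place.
2.0%

For Y = 10X^2:
If X → X(1 + 0.01)
Then Y → Y · (1 + 0.01)^2
     = Y · 1.0201

Percentage change = ((1 + 0.01)^2 − 1) × 100% ≈ 2.0%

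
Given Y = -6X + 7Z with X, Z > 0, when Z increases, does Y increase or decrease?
Y increases

Taking the partial derivative:
∂Y/∂Z = 7

∂Y/∂Z = 7 > 0 (assuming positive values)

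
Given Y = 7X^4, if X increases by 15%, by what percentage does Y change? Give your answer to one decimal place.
74.9%

For Y = 7X^4:
If X → X(1 + 0.15)
Then Y → Y · (1 + 0.15)^4
     ≈ Y · 1.7490

Percentage change = ((1 + 0.15)^4 − 1) × 100% ≈ 74.9%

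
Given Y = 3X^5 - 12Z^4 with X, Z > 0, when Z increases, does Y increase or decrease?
Y decreases

Taking the partial derivative:
∂Y/∂Z = -48Z^3

∂Y/∂Z = -48Z^3 < 0 (assuming positive values)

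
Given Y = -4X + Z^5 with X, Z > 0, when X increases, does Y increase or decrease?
Y decreases

Taking the partial derivative:
∂Y/∂X = -4

∂Y/∂X = -4 < 0 (assuming positive values)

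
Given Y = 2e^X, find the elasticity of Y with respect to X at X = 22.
Elasticity = 22

Elasticity = (dY/dX) · (X/Y)

dY/dX = 2·e^X
At X = 22: dY/dX = 2·e^22, Y = 2·e^22

Elasticity = (2·e^22) · (22 / (2·e^22)) = 22

Interpretation: for a small percentage change in X, the percentage change in Y is approximately 22.00 times as large.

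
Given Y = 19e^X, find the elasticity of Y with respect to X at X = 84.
Elasticity = 84

Elasticity = (dY/dX) · (X/Y)

dY/dX = 19·e^X
At X = 84: dY/dX = 19·e^84, Y = 19·e^84

Elasticity = (19·e^84) · (84 / (19·e^84)) = 84

Interpretation: for a small percentage change in X, the percentage change in Y is approximately 84.00 times as large.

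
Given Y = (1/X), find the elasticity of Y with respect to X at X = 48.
Elasticity = -1

Elasticity = (dY/dX) · (X/Y)

dY/dX = -1/X²
At X = 48: dY/dX = -1/2304, Y = 1/48

Elasticity = (-1/2304) · (48 / (1/48)) = -1

Interpretation: for a small percentage change in X, the percentage change in Y is approximately -1.00 times as large.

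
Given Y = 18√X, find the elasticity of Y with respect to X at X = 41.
Elasticity = 1/2

Elasticity = (dY/dX) · (X/Y)

dY/dX = 9/√X
At X = 41: dY/dX = 9·√41/41, Y = 18·√41

Elasticity = (9·√41/41) · (41 / (18·√41)) = 1/2

Interpretation: for a small percentage change in X, the percentage change in Y is approximately 0.50 times as large.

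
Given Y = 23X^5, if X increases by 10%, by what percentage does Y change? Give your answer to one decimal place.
61.1%

For Y = 23X^5:
If X → X(1 + 0.1)
Then Y → Y · (1 + 0.1)^5
     ≈ Y · 1.6105

Percentage change = ((1 + 0.1)^5 − 1) × 100% ≈ 61.1%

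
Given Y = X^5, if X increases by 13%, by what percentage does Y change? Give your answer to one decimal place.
84.2%

For Y = X^5:
If X → X(1 + 0.13)
Then Y → Y · (1 + 0.13)^5
     ≈ Y · 1.8424

Percentage change = ((1 + 0.13)^5 − 1) × 100% ≈ 84.2%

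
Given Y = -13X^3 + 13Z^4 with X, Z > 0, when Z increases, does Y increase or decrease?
Y increases

Taking the partial derivative:
∂Y/∂Z = 52Z^3

∂Y/∂Z = 52Z^3 > 0 (assuming positive values)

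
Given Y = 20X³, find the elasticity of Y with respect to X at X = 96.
Elasticity = 3

Elasticity = (dY/dX) · (X/Y)

dY/dX = 60·X²
At X = 96: dY/dX = 552960, Y = 17694720

Elasticity = 552960 · (96 / 17694720) = 3

Interpretation: for a small percentage change in X, the percentage change in Y is approximately 3.00 times as large.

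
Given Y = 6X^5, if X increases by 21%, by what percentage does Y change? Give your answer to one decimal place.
159.4%

For Y = 6X^5:
If X → X(1 + 0.21)
Then Y → Y · (1 + 0.21)^5
     ≈ Y · 2.5937

Percentage change = ((1 + 0.21)^5 − 1) × 100% ≈ 159.4%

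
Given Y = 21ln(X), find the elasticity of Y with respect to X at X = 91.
Elasticity = 1/ln(91) ≈ 0.2217

Elasticity = (dY/dX) · (X/Y)

dY/dX = 21/X
At X = 91: dY/dX = 3/13, Y = 21·ln(91)

Elasticity = (3/13) · (91 / (21·ln(91))) = 1/ln(91) ≈ 0.2217

Interpretation: for a small percentage change in X, the percentage change in Y is approximately 0.22 times as large.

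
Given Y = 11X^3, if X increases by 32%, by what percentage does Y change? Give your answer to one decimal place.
130.0%

For Y = 11X^3:
If X → X(1 + 0.32)
Then Y → Y · (1 + 0.32)^3
     ≈ Y · 2.3000

Percentage change = ((1 + 0.32)^3 − 1) × 100% ≈ 130.0%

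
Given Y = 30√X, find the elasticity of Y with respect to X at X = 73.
Elasticity = 1/2

Elasticity = (dY/dX) · (X/Y)

dY/dX = 15/√X
At X = 73: dY/dX = 15·√73/73, Y = 30·√73

Elasticity = (15·√73/73) · (73 / (30·√73)) = 1/2

Interpretation: for a small percentage change in X, the percentage change in Y is approximately 0.50 times as large.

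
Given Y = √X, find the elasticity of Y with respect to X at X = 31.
Elasticity = 1/2

Elasticity = (dY/dX) · (X/Y)

dY/dX = 1/(2·√X)
At X = 31: dY/dX = √31/62, Y = √31

Elasticity = (√31/62) · (31 / (√31)) = 1/2

Interpretation: for a small percentage change in X, the percentage change in Y is approximately 0.50 times as large.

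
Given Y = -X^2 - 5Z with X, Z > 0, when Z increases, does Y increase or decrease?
Y decreases

Taking the partial derivative:
∂Y/∂Z = -5

∂Y/∂Z = -5 < 0 (assuming positive values)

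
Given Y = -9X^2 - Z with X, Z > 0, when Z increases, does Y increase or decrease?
Y decreases

Taking the partial derivative:
∂Y/∂Z = -1

∂Y/∂Z = -1 < 0 (assuming positive values)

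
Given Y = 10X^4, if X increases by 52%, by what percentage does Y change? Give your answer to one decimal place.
433.8%

For Y = 10X^4:
If X → X(1 + 0.52)
Then Y → Y · (1 + 0.52)^4
     ≈ Y · 5.3379

Percentage change = ((1 + 0.52)^4 − 1) × 100% ≈ 433.8%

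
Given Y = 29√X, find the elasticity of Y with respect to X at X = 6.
Elasticity = 1/2

Elasticity = (dY/dX) · (X/Y)

dY/dX = 29/(2·√X)
At X = 6: dY/dX = 29·√6/12, Y = 29·√6

Elasticity = (29·√6/12) · (6 / (29·√6)) = 1/2

Interpretation: for a small percentage change in X, the percentage change in Y is approximately 0.50 times as large.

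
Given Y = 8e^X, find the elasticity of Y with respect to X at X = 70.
Elasticity = 70

Elasticity = (dY/dX) · (X/Y)

dY/dX = 8·e^X
At X = 70: dY/dX = 8·e^70, Y = 8·e^70

Elasticity = (8·e^70) · (70 / (8·e^70)) = 70

Interpretation: for a small percentage change in X, the percentage change in Y is approximately 70.00 times as large.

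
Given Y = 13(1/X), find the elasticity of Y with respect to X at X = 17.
Elasticity = -1

Elasticity = (dY/dX) · (X/Y)

dY/dX = -13/X²
At X = 17: dY/dX = -13/289, Y = 13/17

Elasticity = (-13/289) · (17 / (13/17)) = -1

Interpretation: for a small percentage change in X, the percentage change in Y is approximately -1.00 times as large.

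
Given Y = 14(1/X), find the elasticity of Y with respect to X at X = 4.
Elasticity = -1

Elasticity = (dY/dX) · (X/Y)

dY/dX = -14/X²
At X = 4: dY/dX = -7/8, Y = 7/2

Elasticity = (-7/8) · (4 / (7/2)) = -1

Interpretation: for a small percentage change in X, the percentage change in Y is approximately -1.00 times as large.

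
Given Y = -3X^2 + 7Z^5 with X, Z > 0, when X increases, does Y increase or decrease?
Y decreases

Taking the partial derivative:
∂Y/∂X = -6X

∂Y/∂X = -6X < 0 (assuming positive values)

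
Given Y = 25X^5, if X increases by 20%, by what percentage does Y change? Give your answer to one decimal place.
148.8%

For Y = 25X^5:
If X → X(1 + 0.2)
Then Y → Y · (1 + 0.2)^5
     ≈ Y · 2.4883

Percentage change = ((1 + 0.2)^5 − 1) × 100% ≈ 148.8%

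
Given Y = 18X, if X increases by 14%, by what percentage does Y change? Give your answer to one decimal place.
14.0%

For Y = 18X:
If X → X(1 + 0.14)
Then Y → Y · (1 + 0.14)^1
     = Y · 1.1400

Percentage change = ((1 + 0.14)^1 − 1) × 100% = 14.0%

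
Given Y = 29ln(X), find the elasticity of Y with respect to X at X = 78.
Elasticity = 1/ln(78) ≈ 0.2295

Elasticity = (dY/dX) · (X/Y)

dY/dX = 29/X
At X = 78: dY/dX = 29/78, Y = 29·ln(78)

Elasticity = (29/78) · (78 / (29·ln(78))) = 1/ln(78) ≈ 0.2295

Interpretation: for a small percentage change in X, the percentage change in Y is approximately 0.23 times as large.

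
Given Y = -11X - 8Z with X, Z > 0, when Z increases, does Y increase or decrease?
Y decreases

Taking the partial derivative:
∂Y/∂Z = -8

∂Y/∂Z = -8 < 0 (assuming positive values)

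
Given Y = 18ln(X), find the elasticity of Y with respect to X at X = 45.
Elasticity = 1/ln(45) ≈ 0.2627

Elasticity = (dY/dX) · (X/Y)

dY/dX = 18/X
At X = 45: dY/dX = 2/5, Y = 18·ln(45)

Elasticity = (2/5) · (45 / (18·ln(45))) = 1/ln(45) ≈ 0.2627

Interpretation: for a small percentage change in X, the percentage change in Y is approximately 0.26 times as large.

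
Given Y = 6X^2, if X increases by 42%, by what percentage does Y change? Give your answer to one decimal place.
101.6%

For Y = 6X^2:
If X → X(1 + 0.42)
Then Y → Y · (1 + 0.42)^2
     = Y · 2.0164

Percentage change = ((1 + 0.42)^2 − 1) × 100% ≈ 101.6%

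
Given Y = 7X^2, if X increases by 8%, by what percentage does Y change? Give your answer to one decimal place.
16.6%

For Y = 7X^2:
If X → X(1 + 0.08)
Then Y → Y · (1 + 0.08)^2
     = Y · 1.1664

Percentage change = ((1 + 0.08)^2 − 1) × 100% ≈ 16.6%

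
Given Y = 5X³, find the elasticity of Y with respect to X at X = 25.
Elasticity = 3

Elasticity = (dY/dX) · (X/Y)

dY/dX = 15·X²
At X = 25: dY/dX = 9375, Y = 78125

Elasticity = 9375 · (25 / 78125) = 3

Interpretation: for a small percentage change in X, the percentage change in Y is approximately 3.00 times as large.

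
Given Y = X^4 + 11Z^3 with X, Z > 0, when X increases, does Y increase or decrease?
Y increases

Taking the partial derivative:
∂Y/∂X = 4X^3

∂Y/∂X = 4X^3 > 0 (assuming positive values)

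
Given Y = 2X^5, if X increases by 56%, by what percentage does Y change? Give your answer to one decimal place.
823.9%

For Y = 2X^5:
If X → X(1 + 0.56)
Then Y → Y · (1 + 0.56)^5
     ≈ Y · 9.2390

Percentage change = ((1 + 0.56)^5 − 1) × 100% ≈ 823.9%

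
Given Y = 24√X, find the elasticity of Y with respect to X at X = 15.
Elasticity = 1/2

Elasticity = (dY/dX) · (X/Y)

dY/dX = 12/√X
At X = 15: dY/dX = 4·√15/5, Y = 24·√15

Elasticity = (4·√15/5) · (15 / (24·√15)) = 1/2

Interpretation: for a small percentage change in X, the percentage change in Y is approximately 0.50 times as large.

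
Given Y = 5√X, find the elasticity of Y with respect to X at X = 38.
Elasticity = 1/2

Elasticity = (dY/dX) · (X/Y)

dY/dX = 5/(2·√X)
At X = 38: dY/dX = 5·√38/76, Y = 5·√38

Elasticity = (5·√38/76) · (38 / (5·√38)) = 1/2

Interpretation: for a small percentage change in X, the percentage change in Y is approximately 0.50 times as large.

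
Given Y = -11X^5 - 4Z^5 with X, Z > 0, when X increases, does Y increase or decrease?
Y decreases

Taking the partial derivative:
∂Y/∂X = -55X^4

∂Y/∂X = -55X^4 < 0 (assuming positive values)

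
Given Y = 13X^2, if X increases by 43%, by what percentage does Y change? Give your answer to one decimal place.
104.5%

For Y = 13X^2:
If X → X(1 + 0.43)
Then Y → Y · (1 + 0.43)^2
     = Y · 2.0449

Percentage change = ((1 + 0.43)^2 − 1) × 100% ≈ 104.5%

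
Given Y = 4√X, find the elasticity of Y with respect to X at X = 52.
Elasticity = 1/2

Elasticity = (dY/dX) · (X/Y)

dY/dX = 2/√X
At X = 52: dY/dX = √13/13, Y = 8·√13

Elasticity = (√13/13) · (52 / (8·√13)) = 1/2

Interpretation: for a small percentage change in X, the percentage change in Y is approximately 0.50 times as large.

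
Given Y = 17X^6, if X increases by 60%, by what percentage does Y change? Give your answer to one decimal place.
1577.7%

For Y = 17X^6:
If X → X(1 + 0.6)
Then Y → Y · (1 + 0.6)^6
     ≈ Y · 16.7772

Percentage change = ((1 + 0.6)^6 − 1) × 100% ≈ 1577.7%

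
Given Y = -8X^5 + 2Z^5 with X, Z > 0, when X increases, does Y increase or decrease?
Y decreases

Taking the partial derivative:
∂Y/∂X = -40X^4

∂Y/∂X = -40X^4 < 0 (assuming positive values)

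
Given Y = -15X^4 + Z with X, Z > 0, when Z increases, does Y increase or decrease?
Y increases

Taking the partial derivative:
∂Y/∂Z = 1

∂Y/∂Z = 1 > 0 (assuming positive values)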